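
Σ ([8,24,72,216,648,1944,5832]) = 8744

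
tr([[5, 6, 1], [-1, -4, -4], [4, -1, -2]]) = diagonal: 5 + (-4) + (-2)
= -1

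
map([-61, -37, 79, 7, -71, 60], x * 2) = [-122, -74, 158, 14, -142, 120]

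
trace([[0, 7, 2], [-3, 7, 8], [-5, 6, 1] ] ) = diagonal: 0 + 7 + 1
= 8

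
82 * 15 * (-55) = -67650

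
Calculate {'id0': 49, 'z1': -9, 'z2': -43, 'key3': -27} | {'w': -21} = {'id0': 49, 'z1': -9, 'z2': -43, 'key3': -27, 'w': -21}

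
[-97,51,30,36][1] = 51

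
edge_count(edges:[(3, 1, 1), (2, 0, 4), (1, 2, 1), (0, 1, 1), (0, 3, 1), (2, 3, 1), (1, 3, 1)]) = 7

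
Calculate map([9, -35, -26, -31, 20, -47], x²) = (9)²=81, (-35)²=1225, (-26)²=676, (-31)²=961, (20)²=400, (-47)²=2209
= [81, 1225, 676, 961, 400, 2209]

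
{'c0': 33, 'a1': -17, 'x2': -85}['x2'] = -85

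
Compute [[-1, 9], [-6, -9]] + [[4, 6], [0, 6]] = [[3, 15], [-6, -3]]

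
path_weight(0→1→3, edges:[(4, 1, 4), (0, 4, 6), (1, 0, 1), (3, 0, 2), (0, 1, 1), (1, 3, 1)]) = 2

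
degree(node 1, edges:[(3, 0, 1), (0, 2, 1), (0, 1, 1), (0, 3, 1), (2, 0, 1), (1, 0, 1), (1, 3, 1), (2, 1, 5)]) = 4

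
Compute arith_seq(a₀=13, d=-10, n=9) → [13, 3, -7, -17, -27, -37, -47, -57, -67]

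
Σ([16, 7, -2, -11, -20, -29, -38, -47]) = -124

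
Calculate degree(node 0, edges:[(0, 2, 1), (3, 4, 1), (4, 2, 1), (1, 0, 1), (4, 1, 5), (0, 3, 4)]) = 3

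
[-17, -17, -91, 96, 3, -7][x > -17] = [96, 3, -7]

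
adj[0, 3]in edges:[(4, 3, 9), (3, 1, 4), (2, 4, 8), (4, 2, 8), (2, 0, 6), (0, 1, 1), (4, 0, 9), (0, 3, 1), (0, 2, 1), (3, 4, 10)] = 1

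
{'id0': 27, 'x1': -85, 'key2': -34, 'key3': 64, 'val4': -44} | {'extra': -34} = {'id0': 27, 'x1': -85, 'key2': -34, 'key3': 64, 'val4': -44, 'extra': -34}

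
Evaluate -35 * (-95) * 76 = 252700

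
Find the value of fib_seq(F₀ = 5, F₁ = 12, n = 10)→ F_2 = F_1 + F_0 = 17
F_3 = F_2 + F_1 = 29
F_4 = F_3 + F_2 = 46
...
= [5, 12, 17, 29, 46, 75, 121, 196, 317, 513]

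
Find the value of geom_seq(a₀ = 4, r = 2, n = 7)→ [4, 8, 16, 32, 64, 128, 256]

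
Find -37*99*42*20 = -3076920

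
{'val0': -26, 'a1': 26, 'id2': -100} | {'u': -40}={'val0': -26, 'a1': 26, 'id2': -100, 'u': -40}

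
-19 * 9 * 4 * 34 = -23256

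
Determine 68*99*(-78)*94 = -49359024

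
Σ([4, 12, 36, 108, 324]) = 484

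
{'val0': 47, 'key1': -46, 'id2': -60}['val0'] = 47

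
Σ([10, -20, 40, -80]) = -50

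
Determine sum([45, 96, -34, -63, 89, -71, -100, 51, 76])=45 + 96 + (-34) + (-63) + 89 + (-71) + (-100) + 51 + 76
= 89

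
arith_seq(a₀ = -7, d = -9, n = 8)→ a_0 = -7 + 0*-9 = -7
a_1 = -7 + 1*-9 = -16
a_2 = -7 + 2*-9 = -25
...
= [-7, -16, -25, -34, -43, -52, -61, -70]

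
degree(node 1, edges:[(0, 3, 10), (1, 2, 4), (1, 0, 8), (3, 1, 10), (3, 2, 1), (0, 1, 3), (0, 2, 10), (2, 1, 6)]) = incident: (1,2), (1,0), (3,1), (0,1), (2,1)
= 5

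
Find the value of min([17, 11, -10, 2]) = -10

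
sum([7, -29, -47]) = -69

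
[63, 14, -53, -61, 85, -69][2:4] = [-53, -61]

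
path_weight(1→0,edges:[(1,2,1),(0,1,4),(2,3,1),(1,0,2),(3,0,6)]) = 2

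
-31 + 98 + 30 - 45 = 52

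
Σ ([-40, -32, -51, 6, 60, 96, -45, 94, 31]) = (-40) + (-32) + (-51) + 6 + 60 + 96 + (-45) + 94 + 31
= 119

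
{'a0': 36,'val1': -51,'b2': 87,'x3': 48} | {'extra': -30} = {'a0': 36, 'val1': -51, 'b2': 87, 'x3': 48, 'extra': -30}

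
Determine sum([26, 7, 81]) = 26 + 7 + 81
= 114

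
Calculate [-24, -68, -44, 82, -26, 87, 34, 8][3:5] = [82, -26]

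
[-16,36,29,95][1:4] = [36, 29, 95]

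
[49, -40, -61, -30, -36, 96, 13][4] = -36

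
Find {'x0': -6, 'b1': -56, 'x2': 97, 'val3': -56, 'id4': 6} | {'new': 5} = {'x0': -6, 'b1': -56, 'x2': 97, 'val3': -56, 'id4': 6, 'new': 5}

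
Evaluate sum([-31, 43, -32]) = -20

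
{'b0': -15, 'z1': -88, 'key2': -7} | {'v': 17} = {'b0': -15, 'z1': -88, 'key2': -7, 'v': 17}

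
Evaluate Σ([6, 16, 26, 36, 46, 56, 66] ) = 6 + 16 + 26 + 36 + 46 + 56 + 66
= 252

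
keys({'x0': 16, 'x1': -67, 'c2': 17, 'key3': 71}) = ['x0', 'x1', 'c2', 'key3']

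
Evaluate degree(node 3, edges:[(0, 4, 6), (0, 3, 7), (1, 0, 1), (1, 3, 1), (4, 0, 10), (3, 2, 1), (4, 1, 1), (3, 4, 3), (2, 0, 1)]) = 4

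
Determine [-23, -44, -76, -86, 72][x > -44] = keep x where x > -44: -23✓, -44✗, -76✗, -86✗, 72✓
= [-23, 72]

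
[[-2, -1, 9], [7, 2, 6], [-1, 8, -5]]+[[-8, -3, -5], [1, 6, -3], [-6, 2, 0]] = [[-10, -4, 4], [8, 8, 3], [-7, 10, -5]]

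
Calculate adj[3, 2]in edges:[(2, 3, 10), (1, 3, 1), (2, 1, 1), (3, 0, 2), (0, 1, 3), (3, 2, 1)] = 1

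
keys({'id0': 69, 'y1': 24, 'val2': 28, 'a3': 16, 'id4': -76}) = ['id0', 'y1', 'val2', 'a3', 'id4']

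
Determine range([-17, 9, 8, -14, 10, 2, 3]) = 27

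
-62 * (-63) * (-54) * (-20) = 4218480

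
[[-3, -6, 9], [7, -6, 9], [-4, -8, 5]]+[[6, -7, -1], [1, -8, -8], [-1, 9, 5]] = [[3, -13, 8], [8, -14, 1], [-5, 1, 10]]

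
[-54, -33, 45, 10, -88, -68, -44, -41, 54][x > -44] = [-33, 45, 10, -41, 54]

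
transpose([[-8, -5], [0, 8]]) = [[-8, 0], [-5, 8]]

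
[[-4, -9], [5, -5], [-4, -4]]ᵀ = [[-4, 5, -4], [-9, -5, -4]]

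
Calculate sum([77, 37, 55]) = 169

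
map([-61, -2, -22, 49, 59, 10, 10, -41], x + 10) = -61+10=-51, -2+10=8, -22+10=-12, 49+10=59, 59+10=69, 10+10=20, 10+10=20, -41+10=-31
= [-51, 8, -12, 59, 69, 20, 20, -31]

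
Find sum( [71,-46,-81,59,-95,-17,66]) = 71 + (-46) + (-81) + 59 + (-95) + (-17) + 66
= -43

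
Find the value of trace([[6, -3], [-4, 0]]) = diagonal: 6 + 0
= 6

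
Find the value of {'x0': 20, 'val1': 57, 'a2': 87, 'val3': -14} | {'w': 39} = {'x0': 20, 'val1': 57, 'a2': 87, 'val3': -14, 'w': 39}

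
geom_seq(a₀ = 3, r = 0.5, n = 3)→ [3.0, 1.5, 0.75]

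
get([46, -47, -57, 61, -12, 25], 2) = -57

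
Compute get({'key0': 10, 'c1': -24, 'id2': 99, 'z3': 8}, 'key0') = 10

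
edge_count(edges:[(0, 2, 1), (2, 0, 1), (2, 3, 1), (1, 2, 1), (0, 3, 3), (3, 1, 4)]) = 6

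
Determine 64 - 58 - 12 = -6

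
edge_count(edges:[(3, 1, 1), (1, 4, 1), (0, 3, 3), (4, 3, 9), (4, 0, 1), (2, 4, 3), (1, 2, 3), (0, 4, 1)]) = 8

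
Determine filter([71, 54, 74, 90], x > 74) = keep x where x > 74: 71✗, 54✗, 74✗, 90✓
= [90]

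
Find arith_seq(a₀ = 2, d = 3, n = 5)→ [2, 5, 8, 11, 14]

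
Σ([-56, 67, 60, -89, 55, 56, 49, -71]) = 71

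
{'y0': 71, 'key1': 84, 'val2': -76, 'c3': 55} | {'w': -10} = {'y0': 71, 'key1': 84, 'val2': -76, 'c3': 55, 'w': -10}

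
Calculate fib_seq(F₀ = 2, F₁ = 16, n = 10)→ [2, 16, 18, 34, 52, 86, 138, 224, 362, 586]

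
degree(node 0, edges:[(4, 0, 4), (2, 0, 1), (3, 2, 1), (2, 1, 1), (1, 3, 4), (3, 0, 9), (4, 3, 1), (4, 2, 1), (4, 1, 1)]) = incident: (4,0), (2,0), (3,0)
= 3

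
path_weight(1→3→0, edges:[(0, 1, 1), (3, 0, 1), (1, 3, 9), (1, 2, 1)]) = w(1→3)=9 + w(3→0)=1
= 10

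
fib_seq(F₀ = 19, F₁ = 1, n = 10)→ F_2 = F_1 + F_0 = 20
F_3 = F_2 + F_1 = 21
F_4 = F_3 + F_2 = 41
...
= [19, 1, 20, 21, 41, 62, 103, 165, 268, 433]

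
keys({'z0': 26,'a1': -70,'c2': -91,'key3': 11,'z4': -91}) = ['z0', 'a1', 'c2', 'key3', 'z4']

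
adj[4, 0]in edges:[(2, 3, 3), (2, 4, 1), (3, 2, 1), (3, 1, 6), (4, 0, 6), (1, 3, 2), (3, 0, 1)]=6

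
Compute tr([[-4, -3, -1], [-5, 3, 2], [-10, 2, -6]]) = -7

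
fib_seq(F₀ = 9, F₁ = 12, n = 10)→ F_2 = F_1 + F_0 = 21
F_3 = F_2 + F_1 = 33
F_4 = F_3 + F_2 = 54
...
= [9, 12, 21, 33, 54, 87, 141, 228, 369, 597]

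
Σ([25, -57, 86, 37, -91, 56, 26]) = 82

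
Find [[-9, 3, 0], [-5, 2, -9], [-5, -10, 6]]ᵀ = [[-9, -5, -5], [3, 2, -10], [0, -9, 6]]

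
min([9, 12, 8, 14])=8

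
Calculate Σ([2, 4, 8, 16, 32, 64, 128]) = 254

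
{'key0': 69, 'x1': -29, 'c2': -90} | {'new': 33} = {'key0': 69, 'x1': -29, 'c2': -90, 'new': 33}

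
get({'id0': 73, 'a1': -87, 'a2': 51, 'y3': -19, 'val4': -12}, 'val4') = -12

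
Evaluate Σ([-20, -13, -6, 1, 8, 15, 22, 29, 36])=(-20) + (-13) + (-6) + 1 + 8 + 15 + 22 + 29 + 36
= 72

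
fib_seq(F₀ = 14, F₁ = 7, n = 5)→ F_2 = F_1 + F_0 = 21
F_3 = F_2 + F_1 = 28
F_4 = F_3 + F_2 = 49
= [14, 7, 21, 28, 49]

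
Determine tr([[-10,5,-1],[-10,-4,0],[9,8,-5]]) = -19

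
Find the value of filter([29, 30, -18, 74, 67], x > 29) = [30, 74, 67]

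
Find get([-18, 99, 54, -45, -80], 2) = 54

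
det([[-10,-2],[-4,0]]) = -8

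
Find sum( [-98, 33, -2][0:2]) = -65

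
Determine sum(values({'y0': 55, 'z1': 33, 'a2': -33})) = 55 + 33 + (-33)
= 55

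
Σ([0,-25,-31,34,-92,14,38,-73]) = -135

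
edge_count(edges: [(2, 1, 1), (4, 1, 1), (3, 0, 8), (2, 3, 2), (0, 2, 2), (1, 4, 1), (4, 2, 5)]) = 7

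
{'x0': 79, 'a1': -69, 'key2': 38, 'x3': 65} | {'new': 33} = {'x0': 79, 'a1': -69, 'key2': 38, 'x3': 65, 'new': 33}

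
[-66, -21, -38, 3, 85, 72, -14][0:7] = [-66, -21, -38, 3, 85, 72, -14]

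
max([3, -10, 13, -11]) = 13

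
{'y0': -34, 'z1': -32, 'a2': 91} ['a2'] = 91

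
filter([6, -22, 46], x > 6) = keep x where x > 6: 6✗, -22✗, 46✓
= [46]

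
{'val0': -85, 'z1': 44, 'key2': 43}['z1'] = 44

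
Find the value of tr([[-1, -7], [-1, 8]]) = diagonal: (-1) + 8
= 7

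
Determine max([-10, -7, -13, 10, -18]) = 10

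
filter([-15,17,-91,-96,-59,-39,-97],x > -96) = [-15, 17, -91, -59, -39]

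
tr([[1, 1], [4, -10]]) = diagonal: 1 + (-10)
= -9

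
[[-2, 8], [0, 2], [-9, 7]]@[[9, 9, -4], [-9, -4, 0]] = [[-90, -50, 8], [-18, -8, 0], [-144, -109, 36]]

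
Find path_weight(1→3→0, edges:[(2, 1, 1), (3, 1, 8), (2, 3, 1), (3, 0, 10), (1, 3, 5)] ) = 15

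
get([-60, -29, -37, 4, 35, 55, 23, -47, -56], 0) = -60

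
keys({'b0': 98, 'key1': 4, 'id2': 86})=['b0', 'key1', 'id2']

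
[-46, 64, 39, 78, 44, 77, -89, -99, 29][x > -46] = [64, 39, 78, 44, 77, 29]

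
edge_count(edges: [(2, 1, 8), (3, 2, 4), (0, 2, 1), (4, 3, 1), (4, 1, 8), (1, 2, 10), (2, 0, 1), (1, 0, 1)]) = 8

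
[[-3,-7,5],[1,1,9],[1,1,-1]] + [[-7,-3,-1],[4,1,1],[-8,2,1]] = [[-10, -10, 4], [5, 2, 10], [-7, 3, 0]]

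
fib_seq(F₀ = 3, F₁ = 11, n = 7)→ [3, 11, 14, 25, 39, 64, 103]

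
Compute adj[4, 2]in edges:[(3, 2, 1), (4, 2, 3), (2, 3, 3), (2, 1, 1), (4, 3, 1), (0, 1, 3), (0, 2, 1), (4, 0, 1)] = 3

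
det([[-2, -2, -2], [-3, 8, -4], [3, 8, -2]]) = 100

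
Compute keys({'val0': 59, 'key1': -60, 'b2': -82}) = ['val0', 'key1', 'b2']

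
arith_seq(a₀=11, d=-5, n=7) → [11, 6, 1, -4, -9, -14, -19]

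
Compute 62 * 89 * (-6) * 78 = -2582424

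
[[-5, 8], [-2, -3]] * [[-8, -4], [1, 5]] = C[0][0] = (-5)*(-8) + (8)*(1) = 48
C[0][1] = (-5)*(-4) + (8)*(5) = 60
C[1][0] = (-2)*(-8) + (-3)*(1) = 13
C[1][1] = (-2)*(-4) + (-3)*(5) = -7
= [[48, 60], [13, -7]]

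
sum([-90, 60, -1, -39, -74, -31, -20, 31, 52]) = (-90) + 60 + (-1) + (-39) + (-74) + (-31) + (-20) + 31 + 52
= -112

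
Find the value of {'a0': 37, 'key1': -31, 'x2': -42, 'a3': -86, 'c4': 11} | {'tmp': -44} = {'a0': 37, 'key1': -31, 'x2': -42, 'a3': -86, 'c4': 11, 'tmp': -44}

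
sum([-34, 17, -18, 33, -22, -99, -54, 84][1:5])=10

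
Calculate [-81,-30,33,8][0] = -81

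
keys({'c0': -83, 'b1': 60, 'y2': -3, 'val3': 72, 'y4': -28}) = ['c0', 'b1', 'y2', 'val3', 'y4']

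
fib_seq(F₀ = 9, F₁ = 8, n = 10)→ [9, 8, 17, 25, 42, 67, 109, 176, 285, 461]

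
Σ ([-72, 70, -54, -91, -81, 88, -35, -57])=-232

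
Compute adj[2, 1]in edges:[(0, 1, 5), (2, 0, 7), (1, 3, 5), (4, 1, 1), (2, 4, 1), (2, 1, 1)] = 1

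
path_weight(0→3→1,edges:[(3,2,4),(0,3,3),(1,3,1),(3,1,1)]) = 4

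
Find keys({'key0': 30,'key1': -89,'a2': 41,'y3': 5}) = ['key0', 'key1', 'a2', 'y3']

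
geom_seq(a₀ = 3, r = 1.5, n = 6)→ [3.0, 4.5, 6.75, 10.125, 15.1875, 22.78125]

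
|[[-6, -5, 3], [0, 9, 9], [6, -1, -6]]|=(1)*(-6)*det([[9, 9], [-1, -6]]) + (-1)*(-5)*det([[0, 9], [6, -6]]) + (1)*(3)*det([[0, 9], [6, -1]])
= 270 + -270 + -162
= -162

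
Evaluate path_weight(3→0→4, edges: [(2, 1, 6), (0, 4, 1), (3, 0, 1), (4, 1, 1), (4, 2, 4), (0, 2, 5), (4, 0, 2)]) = 2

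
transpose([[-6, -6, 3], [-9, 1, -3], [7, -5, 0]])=[[-6, -9, 7], [-6, 1, -5], [3, -3, 0]]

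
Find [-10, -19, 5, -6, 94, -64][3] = -6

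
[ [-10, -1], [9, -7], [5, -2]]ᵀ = [[-10, 9, 5], [-1, -7, -2]]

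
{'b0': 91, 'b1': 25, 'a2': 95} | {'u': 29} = {'b0': 91, 'b1': 25, 'a2': 95, 'u': 29}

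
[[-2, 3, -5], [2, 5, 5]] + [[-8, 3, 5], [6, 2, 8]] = [[-10, 6, 0], [8, 7, 13]]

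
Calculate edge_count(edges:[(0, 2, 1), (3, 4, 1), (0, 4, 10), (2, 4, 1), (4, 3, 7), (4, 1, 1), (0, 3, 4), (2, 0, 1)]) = 8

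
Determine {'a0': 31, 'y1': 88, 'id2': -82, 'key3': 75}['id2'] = -82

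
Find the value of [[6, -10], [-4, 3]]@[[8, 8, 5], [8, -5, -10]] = C[0][0] = (6)*(8) + (-10)*(8) = -32
C[0][1] = (6)*(8) + (-10)*(-5) = 98
C[0][2] = (6)*(5) + (-10)*(-10) = 130
C[1][0] = (-4)*(8) + (3)*(8) = -8
C[1][1] = (-4)*(8) + (3)*(-5) = -47
C[1][2] = (-4)*(5) + (3)*(-10) = -50
= [[-32, 98, 130], [-8, -47, -50]]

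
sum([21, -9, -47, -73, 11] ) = -97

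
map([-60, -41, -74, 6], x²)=(-60)²=3600, (-41)²=1681, (-74)²=5476, (6)²=36
= [3600, 1681, 5476, 36]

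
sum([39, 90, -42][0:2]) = slice → [39, 90]
39 + 90
= 129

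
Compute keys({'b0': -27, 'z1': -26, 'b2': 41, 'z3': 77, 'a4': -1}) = ['b0', 'z1', 'b2', 'z3', 'a4']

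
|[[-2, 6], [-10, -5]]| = 70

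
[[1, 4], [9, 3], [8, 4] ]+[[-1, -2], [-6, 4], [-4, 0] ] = [[0, 2], [3, 7], [4, 4]]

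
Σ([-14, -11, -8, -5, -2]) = -40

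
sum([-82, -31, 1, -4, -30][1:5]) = -64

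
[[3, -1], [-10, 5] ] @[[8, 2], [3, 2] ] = [[21, 4], [-65, -10]]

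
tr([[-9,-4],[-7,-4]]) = -13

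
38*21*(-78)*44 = -2738736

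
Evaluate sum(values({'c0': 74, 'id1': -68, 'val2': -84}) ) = -78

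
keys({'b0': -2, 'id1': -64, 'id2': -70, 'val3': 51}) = ['b0', 'id1', 'id2', 'val3']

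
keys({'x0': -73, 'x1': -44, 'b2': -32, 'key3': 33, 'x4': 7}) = ['x0', 'x1', 'b2', 'key3', 'x4']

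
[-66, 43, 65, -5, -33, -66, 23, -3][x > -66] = [43, 65, -5, -33, 23, -3]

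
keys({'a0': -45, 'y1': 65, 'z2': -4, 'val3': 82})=['a0', 'y1', 'z2', 'val3']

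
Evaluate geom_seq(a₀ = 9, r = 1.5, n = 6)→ [9.0, 13.5, 20.25, 30.375, 45.5625, 68.34375]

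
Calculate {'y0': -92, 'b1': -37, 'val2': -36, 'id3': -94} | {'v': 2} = {'y0': -92, 'b1': -37, 'val2': -36, 'id3': -94, 'v': 2}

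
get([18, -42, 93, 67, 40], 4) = 40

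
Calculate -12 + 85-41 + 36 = 68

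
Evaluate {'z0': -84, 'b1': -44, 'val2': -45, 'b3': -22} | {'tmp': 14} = {'z0': -84, 'b1': -44, 'val2': -45, 'b3': -22, 'tmp': 14}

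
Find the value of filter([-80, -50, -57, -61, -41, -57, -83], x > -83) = keep x where x > -83: -80✓, -50✓, -57✓, -61✓, -41✓, -57✓, -83✗
= [-80, -50, -57, -61, -41, -57]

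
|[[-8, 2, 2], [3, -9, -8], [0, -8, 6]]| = 860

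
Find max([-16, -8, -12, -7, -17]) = -7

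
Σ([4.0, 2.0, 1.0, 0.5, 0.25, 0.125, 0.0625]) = 4.0 + 2.0 + 1.0 + 0.5 + 0.25 + 0.125 + 0.0625
= 7.9375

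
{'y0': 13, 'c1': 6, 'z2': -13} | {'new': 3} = {'y0': 13, 'c1': 6, 'z2': -13, 'new': 3}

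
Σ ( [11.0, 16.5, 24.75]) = 11.0 + 16.5 + 24.75
= 52.25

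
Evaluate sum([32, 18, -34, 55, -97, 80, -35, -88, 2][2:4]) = 21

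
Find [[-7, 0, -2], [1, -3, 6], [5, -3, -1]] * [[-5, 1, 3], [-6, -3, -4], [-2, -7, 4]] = C[0][0] = (-7)*(-5) + (0)*(-6) + (-2)*(-2) = 39
C[0][1] = (-7)*(1) + (0)*(-3) + (-2)*(-7) = 7
C[0][2] = (-7)*(3) + (0)*(-4) + (-2)*(4) = -29
C[1][0] = (1)*(-5) + (-3)*(-6) + (6)*(-2) = 1
C[1][1] = (1)*(1) + (-3)*(-3) + (6)*(-7) = -32
C[1][2] = (1)*(3) + (-3)*(-4) + (6)*(4) = 39
... (3 more cells)
= [[39, 7, -29], [1, -32, 39], [-5, 21, 23]]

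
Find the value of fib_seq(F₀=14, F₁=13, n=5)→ [14, 13, 27, 40, 67]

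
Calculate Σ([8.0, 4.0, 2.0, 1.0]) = 8.0 + 4.0 + 2.0 + 1.0
= 15.0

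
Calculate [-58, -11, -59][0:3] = [-58, -11, -59]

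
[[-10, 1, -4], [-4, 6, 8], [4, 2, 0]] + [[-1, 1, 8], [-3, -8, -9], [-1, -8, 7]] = [[-11, 2, 4], [-7, -2, -1], [3, -6, 7]]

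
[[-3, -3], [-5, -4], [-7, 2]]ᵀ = [[-3, -5, -7], [-3, -4, 2]]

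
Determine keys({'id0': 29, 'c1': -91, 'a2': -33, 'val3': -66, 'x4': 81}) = ['id0', 'c1', 'a2', 'val3', 'x4']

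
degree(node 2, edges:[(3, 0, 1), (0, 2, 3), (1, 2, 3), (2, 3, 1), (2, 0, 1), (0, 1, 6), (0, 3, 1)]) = 4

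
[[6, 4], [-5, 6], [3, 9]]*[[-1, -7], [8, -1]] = C[0][0] = (6)*(-1) + (4)*(8) = 26
C[0][1] = (6)*(-7) + (4)*(-1) = -46
C[1][0] = (-5)*(-1) + (6)*(8) = 53
C[1][1] = (-5)*(-7) + (6)*(-1) = 29
C[2][0] = (3)*(-1) + (9)*(8) = 69
C[2][1] = (3)*(-7) + (9)*(-1) = -30
= [[26, -46], [53, 29], [69, -30]]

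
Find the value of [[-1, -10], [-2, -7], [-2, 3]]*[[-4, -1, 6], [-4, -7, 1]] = [[44, 71, -16], [36, 51, -19], [-4, -19, -9]]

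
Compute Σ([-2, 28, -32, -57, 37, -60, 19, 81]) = 14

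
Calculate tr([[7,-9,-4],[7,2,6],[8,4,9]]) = 18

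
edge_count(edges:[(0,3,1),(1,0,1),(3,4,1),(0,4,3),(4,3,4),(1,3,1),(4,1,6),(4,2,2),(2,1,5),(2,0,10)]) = 10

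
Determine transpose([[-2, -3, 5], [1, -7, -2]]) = [[-2, 1], [-3, -7], [5, -2]]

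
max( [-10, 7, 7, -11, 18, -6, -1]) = 18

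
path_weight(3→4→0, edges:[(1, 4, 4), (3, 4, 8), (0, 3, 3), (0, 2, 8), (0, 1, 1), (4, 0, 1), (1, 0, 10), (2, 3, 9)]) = 9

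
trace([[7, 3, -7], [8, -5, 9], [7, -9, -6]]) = diagonal: 7 + (-5) + (-6)
= -4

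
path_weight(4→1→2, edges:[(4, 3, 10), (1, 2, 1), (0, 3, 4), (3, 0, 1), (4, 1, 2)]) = w(4→1)=2 + w(1→2)=1
= 3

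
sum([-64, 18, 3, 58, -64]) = (-64) + 18 + 3 + 58 + (-64)
= -49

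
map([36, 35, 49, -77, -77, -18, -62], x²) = [1296, 1225, 2401, 5929, 5929, 324, 3844]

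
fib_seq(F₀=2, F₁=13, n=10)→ F_2 = F_1 + F_0 = 15
F_3 = F_2 + F_1 = 28
F_4 = F_3 + F_2 = 43
...
= [2, 13, 15, 28, 43, 71, 114, 185, 299, 484]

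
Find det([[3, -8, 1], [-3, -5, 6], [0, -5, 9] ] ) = (1)*(3)*det([[-5, 6], [-5, 9]]) + (-1)*(-8)*det([[-3, 6], [0, 9]]) + (1)*(1)*det([[-3, -5], [0, -5]])
= -45 + -216 + 15
= -246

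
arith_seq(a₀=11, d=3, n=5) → a_0 = 11 + 0*3 = 11
a_1 = 11 + 1*3 = 14
a_2 = 11 + 2*3 = 17
...
= [11, 14, 17, 20, 23]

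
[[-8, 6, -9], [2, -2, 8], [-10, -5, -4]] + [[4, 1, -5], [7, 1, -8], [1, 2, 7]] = [[-4, 7, -14], [9, -1, 0], [-9, -3, 3]]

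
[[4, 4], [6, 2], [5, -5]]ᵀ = [[4, 6, 5], [4, 2, -5]]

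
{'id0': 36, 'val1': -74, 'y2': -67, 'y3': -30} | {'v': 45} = {'id0': 36, 'val1': -74, 'y2': -67, 'y3': -30, 'v': 45}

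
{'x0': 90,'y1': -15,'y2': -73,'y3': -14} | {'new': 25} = {'x0': 90, 'y1': -15, 'y2': -73, 'y3': -14, 'new': 25}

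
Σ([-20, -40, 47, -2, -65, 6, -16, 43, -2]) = (-20) + (-40) + 47 + (-2) + (-65) + 6 + (-16) + 43 + (-2)
= -49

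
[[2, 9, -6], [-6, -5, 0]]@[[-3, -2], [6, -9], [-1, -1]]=C[0][0] = (2)*(-3) + (9)*(6) + (-6)*(-1) = 54
C[0][1] = (2)*(-2) + (9)*(-9) + (-6)*(-1) = -79
C[1][0] = (-6)*(-3) + (-5)*(6) + (0)*(-1) = -12
C[1][1] = (-6)*(-2) + (-5)*(-9) + (0)*(-1) = 57
= [[54, -79], [-12, 57]]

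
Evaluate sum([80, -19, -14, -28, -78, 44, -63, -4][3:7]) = slice → [-28, -78, 44, -63]
(-28) + (-78) + 44 + (-63)
= -125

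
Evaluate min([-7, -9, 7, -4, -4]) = -9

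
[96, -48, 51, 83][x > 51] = [96, 83]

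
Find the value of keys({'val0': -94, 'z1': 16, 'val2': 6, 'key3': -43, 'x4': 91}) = ['val0', 'z1', 'val2', 'key3', 'x4']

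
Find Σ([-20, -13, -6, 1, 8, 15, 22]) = 7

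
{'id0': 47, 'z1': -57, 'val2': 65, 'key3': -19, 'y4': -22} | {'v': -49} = {'id0': 47, 'z1': -57, 'val2': 65, 'key3': -19, 'y4': -22, 'v': -49}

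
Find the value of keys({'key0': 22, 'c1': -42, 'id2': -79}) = ['key0', 'c1', 'id2']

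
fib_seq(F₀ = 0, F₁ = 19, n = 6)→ F_2 = F_1 + F_0 = 19
F_3 = F_2 + F_1 = 38
F_4 = F_3 + F_2 = 57
...
= [0, 19, 19, 38, 57, 95]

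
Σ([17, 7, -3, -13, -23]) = -15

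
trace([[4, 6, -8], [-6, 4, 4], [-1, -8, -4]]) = diagonal: 4 + 4 + (-4)
= 4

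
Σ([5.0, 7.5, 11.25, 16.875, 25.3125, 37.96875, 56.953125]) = 160.859375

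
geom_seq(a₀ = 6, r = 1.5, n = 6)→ [6.0, 9.0, 13.5, 20.25, 30.375, 45.5625]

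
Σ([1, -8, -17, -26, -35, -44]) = 1 + (-8) + (-17) + (-26) + (-35) + (-44)
= -129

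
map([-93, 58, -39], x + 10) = [-83, 68, -29]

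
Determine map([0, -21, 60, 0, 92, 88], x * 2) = [0, -42, 120, 0, 184, 176]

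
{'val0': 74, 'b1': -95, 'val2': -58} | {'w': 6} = {'val0': 74, 'b1': -95, 'val2': -58, 'w': 6}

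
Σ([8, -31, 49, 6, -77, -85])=8 + (-31) + 49 + 6 + (-77) + (-85)
= -130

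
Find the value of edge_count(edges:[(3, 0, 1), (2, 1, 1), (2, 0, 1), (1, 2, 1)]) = 4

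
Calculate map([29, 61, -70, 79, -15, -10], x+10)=29+10=39, 61+10=71, -70+10=-60, 79+10=89, -15+10=-5, -10+10=0
= [39, 71, -60, 89, -5, 0]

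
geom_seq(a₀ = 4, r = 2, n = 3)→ [4, 8, 16]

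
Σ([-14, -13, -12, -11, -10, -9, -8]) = (-14) + (-13) + (-12) + (-11) + (-10) + (-9) + (-8)
= -77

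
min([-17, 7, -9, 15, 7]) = -17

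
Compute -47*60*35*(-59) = 5823300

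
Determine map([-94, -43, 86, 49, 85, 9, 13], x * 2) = -94*2=-188, -43*2=-86, 86*2=172, 49*2=98, 85*2=170, 9*2=18, 13*2=26
= [-188, -86, 172, 98, 170, 18, 26]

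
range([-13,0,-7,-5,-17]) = 17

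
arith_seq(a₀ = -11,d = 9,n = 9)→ a_0 = -11 + 0*9 = -11
a_1 = -11 + 1*9 = -2
a_2 = -11 + 2*9 = 7
...
= [-11, -2, 7, 16, 25, 34, 43, 52, 61]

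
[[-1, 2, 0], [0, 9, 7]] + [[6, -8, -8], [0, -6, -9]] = [[5, -6, -8], [0, 3, -2]]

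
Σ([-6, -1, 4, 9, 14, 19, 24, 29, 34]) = 126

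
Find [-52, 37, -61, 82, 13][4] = 13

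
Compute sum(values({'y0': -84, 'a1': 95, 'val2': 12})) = 23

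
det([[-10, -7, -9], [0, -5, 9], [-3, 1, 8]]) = 814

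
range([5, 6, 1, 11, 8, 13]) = 12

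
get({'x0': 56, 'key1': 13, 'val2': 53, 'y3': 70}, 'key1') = 13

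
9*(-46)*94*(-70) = 2724120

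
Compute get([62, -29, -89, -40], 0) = 62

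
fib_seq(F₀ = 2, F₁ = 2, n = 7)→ F_2 = F_1 + F_0 = 4
F_3 = F_2 + F_1 = 6
F_4 = F_3 + F_2 = 10
...
= [2, 2, 4, 6, 10, 16, 26]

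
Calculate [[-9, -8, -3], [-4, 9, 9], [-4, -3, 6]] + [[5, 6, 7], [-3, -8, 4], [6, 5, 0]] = [[-4, -2, 4], [-7, 1, 13], [2, 2, 6]]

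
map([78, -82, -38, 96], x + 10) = 78+10=88, -82+10=-72, -38+10=-28, 96+10=106
= [88, -72, -28, 106]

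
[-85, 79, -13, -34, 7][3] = -34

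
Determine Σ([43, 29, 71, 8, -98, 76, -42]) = 43 + 29 + 71 + 8 + (-98) + 76 + (-42)
= 87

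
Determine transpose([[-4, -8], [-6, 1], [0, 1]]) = [[-4, -6, 0], [-8, 1, 1]]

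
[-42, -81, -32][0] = -42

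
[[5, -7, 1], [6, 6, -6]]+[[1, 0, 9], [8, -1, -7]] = [[6, -7, 10], [14, 5, -13]]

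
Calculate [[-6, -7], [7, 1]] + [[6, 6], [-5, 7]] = [[0, -1], [2, 8]]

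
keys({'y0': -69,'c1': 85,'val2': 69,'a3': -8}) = ['y0', 'c1', 'val2', 'a3']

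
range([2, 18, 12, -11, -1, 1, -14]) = 32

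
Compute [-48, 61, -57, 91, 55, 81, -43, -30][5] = 81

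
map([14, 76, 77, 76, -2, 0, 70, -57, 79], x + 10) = 14+10=24, 76+10=86, 77+10=87, 76+10=86, -2+10=8, 0+10=10, 70+10=80, -57+10=-47, 79+10=89
= [24, 86, 87, 86, 8, 10, 80, -47, 89]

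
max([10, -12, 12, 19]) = 19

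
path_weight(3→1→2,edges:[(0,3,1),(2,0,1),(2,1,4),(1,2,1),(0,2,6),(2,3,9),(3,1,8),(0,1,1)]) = 9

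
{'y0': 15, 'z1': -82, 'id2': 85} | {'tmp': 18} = {'y0': 15, 'z1': -82, 'id2': 85, 'tmp': 18}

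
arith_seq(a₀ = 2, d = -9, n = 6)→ [2, -7, -16, -25, -34, -43]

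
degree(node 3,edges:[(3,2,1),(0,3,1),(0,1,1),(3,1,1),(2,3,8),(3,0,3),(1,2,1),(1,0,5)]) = incident: (3,2), (0,3), (3,1), (2,3), (3,0)
= 5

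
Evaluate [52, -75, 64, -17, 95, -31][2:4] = [64, -17]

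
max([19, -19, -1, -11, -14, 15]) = 19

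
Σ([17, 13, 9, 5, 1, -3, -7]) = 35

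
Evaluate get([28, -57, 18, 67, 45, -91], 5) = -91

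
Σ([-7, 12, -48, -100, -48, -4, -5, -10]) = -210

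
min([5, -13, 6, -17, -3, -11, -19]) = -19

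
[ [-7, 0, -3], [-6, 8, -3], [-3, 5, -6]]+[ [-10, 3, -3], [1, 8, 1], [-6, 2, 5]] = [[-17, 3, -6], [-5, 16, -2], [-9, 7, -1]]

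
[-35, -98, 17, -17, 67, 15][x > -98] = [-35, 17, -17, 67, 15]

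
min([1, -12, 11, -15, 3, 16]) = -15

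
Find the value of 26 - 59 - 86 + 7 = -112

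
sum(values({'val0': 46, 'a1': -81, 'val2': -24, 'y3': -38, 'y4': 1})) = 46 + (-81) + (-24) + (-38) + 1
= -96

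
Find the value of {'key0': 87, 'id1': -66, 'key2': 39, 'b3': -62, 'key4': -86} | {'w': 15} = {'key0': 87, 'id1': -66, 'key2': 39, 'b3': -62, 'key4': -86, 'w': 15}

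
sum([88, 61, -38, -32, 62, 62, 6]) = 209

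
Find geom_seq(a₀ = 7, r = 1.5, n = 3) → [7.0, 10.5, 15.75]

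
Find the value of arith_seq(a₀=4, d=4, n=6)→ [4, 8, 12, 16, 20, 24]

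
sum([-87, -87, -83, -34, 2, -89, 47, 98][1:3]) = slice → [-87, -83]
(-87) + (-83)
= -170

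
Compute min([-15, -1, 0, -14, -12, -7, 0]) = -15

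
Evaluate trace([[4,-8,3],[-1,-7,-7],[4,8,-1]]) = -4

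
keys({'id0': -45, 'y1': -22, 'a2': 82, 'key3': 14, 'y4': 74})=['id0', 'y1', 'a2', 'key3', 'y4']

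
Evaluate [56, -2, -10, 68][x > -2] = [56, 68]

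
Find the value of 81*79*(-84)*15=-8062740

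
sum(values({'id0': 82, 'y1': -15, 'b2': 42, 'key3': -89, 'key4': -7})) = 13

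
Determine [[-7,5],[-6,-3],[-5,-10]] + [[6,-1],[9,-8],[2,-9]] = [[-1, 4], [3, -11], [-3, -19]]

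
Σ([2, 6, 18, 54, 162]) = 242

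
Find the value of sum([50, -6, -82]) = 50 + (-6) + (-82)
= -38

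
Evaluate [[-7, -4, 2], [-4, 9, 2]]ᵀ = [[-7, -4], [-4, 9], [2, 2]]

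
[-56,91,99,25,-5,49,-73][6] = -73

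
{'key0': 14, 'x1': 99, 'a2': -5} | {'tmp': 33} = {'key0': 14, 'x1': 99, 'a2': -5, 'tmp': 33}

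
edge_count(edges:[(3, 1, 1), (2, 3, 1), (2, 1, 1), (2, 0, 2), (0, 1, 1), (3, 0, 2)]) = 6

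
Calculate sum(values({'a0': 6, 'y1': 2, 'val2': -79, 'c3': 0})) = 6 + 2 + (-79) + 0
= -71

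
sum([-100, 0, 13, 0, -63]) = -150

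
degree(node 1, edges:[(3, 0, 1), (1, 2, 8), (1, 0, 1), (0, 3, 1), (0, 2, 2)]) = incident: (1,2), (1,0)
= 2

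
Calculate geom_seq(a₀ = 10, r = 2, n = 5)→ a_0 = 10*2^0 = 10
a_1 = 10*2^1 = 20
a_2 = 10*2^2 = 40
...
= [10, 20, 40, 80, 160]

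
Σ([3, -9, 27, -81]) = -60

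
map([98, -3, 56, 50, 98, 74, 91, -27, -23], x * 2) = 98*2=196, -3*2=-6, 56*2=112, 50*2=100, 98*2=196, 74*2=148, 91*2=182, -27*2=-54, -23*2=-46
= [196, -6, 112, 100, 196, 148, 182, -54, -46]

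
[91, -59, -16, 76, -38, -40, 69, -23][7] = -23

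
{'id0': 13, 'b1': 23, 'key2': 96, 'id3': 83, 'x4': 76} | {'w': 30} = {'id0': 13, 'b1': 23, 'key2': 96, 'id3': 83, 'x4': 76, 'w': 30}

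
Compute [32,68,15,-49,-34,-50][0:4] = [32, 68, 15, -49]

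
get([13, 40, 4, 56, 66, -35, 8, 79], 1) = 40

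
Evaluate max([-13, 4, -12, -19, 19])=19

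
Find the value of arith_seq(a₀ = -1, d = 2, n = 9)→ a_0 = -1 + 0*2 = -1
a_1 = -1 + 1*2 = 1
a_2 = -1 + 2*2 = 3
...
= [-1, 1, 3, 5, 7, 9, 11, 13, 15]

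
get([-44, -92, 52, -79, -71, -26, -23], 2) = 52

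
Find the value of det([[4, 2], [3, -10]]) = -46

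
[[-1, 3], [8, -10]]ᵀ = [[-1, 8], [3, -10]]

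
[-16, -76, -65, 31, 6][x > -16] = keep x where x > -16: -16✗, -76✗, -65✗, 31✓, 6✓
= [31, 6]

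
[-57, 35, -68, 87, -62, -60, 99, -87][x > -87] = keep x where x > -87: -57✓, 35✓, -68✓, 87✓, -62✓, -60✓, 99✓, -87✗
= [-57, 35, -68, 87, -62, -60, 99]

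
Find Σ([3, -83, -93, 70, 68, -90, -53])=-178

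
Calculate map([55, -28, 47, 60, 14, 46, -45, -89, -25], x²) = (55)²=3025, (-28)²=784, (47)²=2209, (60)²=3600, (14)²=196, (46)²=2116, (-45)²=2025, (-89)²=7921, (-25)²=625
= [3025, 784, 2209, 3600, 196, 2116, 2025, 7921, 625]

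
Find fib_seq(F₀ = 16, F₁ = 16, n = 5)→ [16, 16, 32, 48, 80]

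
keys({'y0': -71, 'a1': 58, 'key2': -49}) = ['y0', 'a1', 'key2']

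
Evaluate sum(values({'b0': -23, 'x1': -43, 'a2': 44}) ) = -22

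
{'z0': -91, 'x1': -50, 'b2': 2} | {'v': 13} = {'z0': -91, 'x1': -50, 'b2': 2, 'v': 13}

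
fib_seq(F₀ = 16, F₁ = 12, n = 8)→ [16, 12, 28, 40, 68, 108, 176, 284]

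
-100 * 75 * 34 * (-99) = 25245000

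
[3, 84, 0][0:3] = [3, 84, 0]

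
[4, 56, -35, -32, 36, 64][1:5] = [56, -35, -32, 36]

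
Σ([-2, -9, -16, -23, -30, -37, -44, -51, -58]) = -270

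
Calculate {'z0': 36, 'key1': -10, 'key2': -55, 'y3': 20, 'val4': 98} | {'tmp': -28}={'z0': 36, 'key1': -10, 'key2': -55, 'y3': 20, 'val4': 98, 'tmp': -28}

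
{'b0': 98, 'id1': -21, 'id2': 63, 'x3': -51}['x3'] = -51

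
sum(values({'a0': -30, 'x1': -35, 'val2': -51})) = (-30) + (-35) + (-51)
= -116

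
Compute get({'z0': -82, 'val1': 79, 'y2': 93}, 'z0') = -82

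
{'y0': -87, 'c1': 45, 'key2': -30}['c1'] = 45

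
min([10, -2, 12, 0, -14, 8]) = -14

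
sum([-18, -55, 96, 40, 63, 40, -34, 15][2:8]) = 220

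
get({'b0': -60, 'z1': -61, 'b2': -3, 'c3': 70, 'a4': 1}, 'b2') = -3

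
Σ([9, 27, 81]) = 9 + 27 + 81
= 117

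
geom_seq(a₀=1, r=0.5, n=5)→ a_0 = 1*0.5^0 = 1.0
a_1 = 1*0.5^1 = 0.5
a_2 = 1*0.5^2 = 0.25
...
= [1.0, 0.5, 0.25, 0.125, 0.0625]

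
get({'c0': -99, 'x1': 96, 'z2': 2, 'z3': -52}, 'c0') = -99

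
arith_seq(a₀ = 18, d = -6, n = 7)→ [18, 12, 6, 0, -6, -12, -18]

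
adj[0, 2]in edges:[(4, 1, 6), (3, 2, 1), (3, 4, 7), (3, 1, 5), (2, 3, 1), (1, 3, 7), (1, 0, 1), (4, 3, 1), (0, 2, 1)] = 1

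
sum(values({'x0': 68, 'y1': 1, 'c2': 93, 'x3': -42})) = 120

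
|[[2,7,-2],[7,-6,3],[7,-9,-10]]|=853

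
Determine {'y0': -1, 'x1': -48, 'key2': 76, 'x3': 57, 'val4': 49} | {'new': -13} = {'y0': -1, 'x1': -48, 'key2': 76, 'x3': 57, 'val4': 49, 'new': -13}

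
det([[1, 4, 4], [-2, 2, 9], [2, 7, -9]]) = -153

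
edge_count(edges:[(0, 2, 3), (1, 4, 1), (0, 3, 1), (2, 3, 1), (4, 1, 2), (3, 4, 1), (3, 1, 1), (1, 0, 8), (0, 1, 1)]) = 9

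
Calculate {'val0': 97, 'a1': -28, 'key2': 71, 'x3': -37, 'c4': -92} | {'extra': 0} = {'val0': 97, 'a1': -28, 'key2': 71, 'x3': -37, 'c4': -92, 'extra': 0}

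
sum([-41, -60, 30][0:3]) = slice → [-41, -60, 30]
(-41) + (-60) + 30
= -71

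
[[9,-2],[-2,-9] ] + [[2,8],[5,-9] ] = [[11, 6], [3, -18]]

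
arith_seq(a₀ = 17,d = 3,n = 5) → [17, 20, 23, 26, 29]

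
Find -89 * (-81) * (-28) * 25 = -5046300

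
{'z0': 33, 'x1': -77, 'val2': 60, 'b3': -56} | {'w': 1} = {'z0': 33, 'x1': -77, 'val2': 60, 'b3': -56, 'w': 1}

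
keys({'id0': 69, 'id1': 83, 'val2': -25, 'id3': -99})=['id0', 'id1', 'val2', 'id3']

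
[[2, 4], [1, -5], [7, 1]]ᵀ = [[2, 1, 7], [4, -5, 1]]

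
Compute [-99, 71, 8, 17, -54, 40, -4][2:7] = [8, 17, -54, 40, -4]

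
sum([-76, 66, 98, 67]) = (-76) + 66 + 98 + 67
= 155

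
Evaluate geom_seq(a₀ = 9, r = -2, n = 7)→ [9, -18, 36, -72, 144, -288, 576]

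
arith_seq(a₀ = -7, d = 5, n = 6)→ [-7, -2, 3, 8, 13, 18]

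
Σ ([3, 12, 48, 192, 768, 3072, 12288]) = 3 + 12 + 48 + 192 + 768 + 3072 + 12288
= 16383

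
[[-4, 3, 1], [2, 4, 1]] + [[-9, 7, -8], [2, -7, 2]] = [[-13, 10, -7], [4, -3, 3]]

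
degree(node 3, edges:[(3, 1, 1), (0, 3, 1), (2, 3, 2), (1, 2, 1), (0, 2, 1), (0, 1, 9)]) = incident: (3,1), (0,3), (2,3)
= 3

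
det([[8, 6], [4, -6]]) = -72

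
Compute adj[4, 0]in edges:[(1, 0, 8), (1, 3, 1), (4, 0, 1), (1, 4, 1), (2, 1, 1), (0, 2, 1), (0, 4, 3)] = 1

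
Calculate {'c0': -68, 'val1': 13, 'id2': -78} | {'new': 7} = {'c0': -68, 'val1': 13, 'id2': -78, 'new': 7}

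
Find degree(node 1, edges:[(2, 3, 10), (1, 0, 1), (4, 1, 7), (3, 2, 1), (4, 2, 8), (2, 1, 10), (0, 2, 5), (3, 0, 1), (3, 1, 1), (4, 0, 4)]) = 4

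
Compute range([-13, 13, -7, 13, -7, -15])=28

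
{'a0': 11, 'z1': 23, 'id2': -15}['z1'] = 23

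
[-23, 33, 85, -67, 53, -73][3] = -67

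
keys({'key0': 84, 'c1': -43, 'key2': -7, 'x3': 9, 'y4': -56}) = ['key0', 'c1', 'key2', 'x3', 'y4']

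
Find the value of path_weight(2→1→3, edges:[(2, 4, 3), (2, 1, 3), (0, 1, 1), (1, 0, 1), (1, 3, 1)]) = w(2→1)=3 + w(1→3)=1
= 4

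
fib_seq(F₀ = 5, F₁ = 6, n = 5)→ F_2 = F_1 + F_0 = 11
F_3 = F_2 + F_1 = 17
F_4 = F_3 + F_2 = 28
= [5, 6, 11, 17, 28]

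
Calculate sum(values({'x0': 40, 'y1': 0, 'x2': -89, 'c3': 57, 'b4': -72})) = 40 + 0 + (-89) + 57 + (-72)
= -64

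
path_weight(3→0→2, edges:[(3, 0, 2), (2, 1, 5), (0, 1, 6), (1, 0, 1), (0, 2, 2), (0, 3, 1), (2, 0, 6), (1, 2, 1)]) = w(3→0)=2 + w(0→2)=2
= 4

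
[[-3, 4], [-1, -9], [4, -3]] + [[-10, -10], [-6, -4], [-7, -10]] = [[-13, -6], [-7, -13], [-3, -13]]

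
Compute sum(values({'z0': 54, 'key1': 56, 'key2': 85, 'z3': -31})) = 54 + 56 + 85 + (-31)
= 164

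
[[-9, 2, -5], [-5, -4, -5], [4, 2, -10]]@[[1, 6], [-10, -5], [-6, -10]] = C[0][0] = (-9)*(1) + (2)*(-10) + (-5)*(-6) = 1
C[0][1] = (-9)*(6) + (2)*(-5) + (-5)*(-10) = -14
C[1][0] = (-5)*(1) + (-4)*(-10) + (-5)*(-6) = 65
C[1][1] = (-5)*(6) + (-4)*(-5) + (-5)*(-10) = 40
C[2][0] = (4)*(1) + (2)*(-10) + (-10)*(-6) = 44
C[2][1] = (4)*(6) + (2)*(-5) + (-10)*(-10) = 114
= [[1, -14], [65, 40], [44, 114]]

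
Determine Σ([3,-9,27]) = 21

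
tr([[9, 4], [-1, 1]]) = 10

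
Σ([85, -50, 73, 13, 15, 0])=85 + (-50) + 73 + 13 + 15 + 0
= 136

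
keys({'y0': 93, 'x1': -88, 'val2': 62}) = ['y0', 'x1', 'val2']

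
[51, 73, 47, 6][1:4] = [73, 47, 6]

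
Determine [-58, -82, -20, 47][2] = -20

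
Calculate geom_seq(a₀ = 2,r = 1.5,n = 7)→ a_0 = 2*1.5^0 = 2.0
a_1 = 2*1.5^1 = 3.0
a_2 = 2*1.5^2 = 4.5
...
= [2.0, 3.0, 4.5, 6.75, 10.125, 15.1875, 22.78125]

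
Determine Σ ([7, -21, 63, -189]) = -140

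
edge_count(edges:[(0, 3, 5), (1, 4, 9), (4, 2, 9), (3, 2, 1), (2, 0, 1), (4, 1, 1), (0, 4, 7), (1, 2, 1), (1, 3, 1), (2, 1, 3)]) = 10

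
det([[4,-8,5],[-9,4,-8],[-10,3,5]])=-759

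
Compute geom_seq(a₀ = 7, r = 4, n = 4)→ a_0 = 7*4^0 = 7
a_1 = 7*4^1 = 28
a_2 = 7*4^2 = 112
...
= [7, 28, 112, 448]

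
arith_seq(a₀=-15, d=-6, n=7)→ [-15, -21, -27, -33, -39, -45, -51]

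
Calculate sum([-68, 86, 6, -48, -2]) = (-68) + 86 + 6 + (-48) + (-2)
= -26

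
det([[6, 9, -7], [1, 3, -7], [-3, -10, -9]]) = (1)*(6)*det([[3, -7], [-10, -9]]) + (-1)*(9)*det([[1, -7], [-3, -9]]) + (1)*(-7)*det([[1, 3], [-3, -10]])
= -582 + 270 + 7
= -305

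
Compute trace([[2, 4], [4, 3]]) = diagonal: 2 + 3
= 5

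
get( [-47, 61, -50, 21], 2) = -50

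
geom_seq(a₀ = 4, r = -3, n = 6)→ [4, -12, 36, -108, 324, -972]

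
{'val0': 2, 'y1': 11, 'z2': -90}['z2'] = -90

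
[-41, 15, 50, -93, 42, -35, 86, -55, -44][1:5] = [15, 50, -93, 42]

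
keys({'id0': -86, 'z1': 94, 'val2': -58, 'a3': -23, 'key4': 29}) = ['id0', 'z1', 'val2', 'a3', 'key4']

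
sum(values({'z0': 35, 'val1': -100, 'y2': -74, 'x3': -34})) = -173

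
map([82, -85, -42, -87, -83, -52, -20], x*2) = 82*2=164, -85*2=-170, -42*2=-84, -87*2=-174, -83*2=-166, -52*2=-104, -20*2=-40
= [164, -170, -84, -174, -166, -104, -40]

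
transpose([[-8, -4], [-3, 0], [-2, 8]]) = [[-8, -3, -2], [-4, 0, 8]]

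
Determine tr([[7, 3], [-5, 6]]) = diagonal: 7 + 6
= 13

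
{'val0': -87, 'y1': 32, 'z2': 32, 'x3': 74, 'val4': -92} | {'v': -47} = {'val0': -87, 'y1': 32, 'z2': 32, 'x3': 74, 'val4': -92, 'v': -47}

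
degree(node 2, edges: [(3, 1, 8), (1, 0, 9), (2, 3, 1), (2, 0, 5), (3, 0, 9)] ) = incident: (2,3), (2,0)
= 2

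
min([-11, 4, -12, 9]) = -12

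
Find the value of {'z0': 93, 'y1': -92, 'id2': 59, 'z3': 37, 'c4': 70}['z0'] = 93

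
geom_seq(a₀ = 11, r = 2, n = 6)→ a_0 = 11*2^0 = 11
a_1 = 11*2^1 = 22
a_2 = 11*2^2 = 44
...
= [11, 22, 44, 88, 176, 352]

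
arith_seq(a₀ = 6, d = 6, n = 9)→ a_0 = 6 + 0*6 = 6
a_1 = 6 + 1*6 = 12
a_2 = 6 + 2*6 = 18
...
= [6, 12, 18, 24, 30, 36, 42, 48, 54]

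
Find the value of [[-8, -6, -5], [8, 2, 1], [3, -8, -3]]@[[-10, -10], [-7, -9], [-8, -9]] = [[162, 179], [-102, -107], [50, 69]]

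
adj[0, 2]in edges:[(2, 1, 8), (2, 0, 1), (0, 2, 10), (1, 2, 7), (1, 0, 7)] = 10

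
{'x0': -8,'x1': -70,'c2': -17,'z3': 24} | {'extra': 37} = {'x0': -8, 'x1': -70, 'c2': -17, 'z3': 24, 'extra': 37}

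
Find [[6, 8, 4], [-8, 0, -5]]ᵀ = [[6, -8], [8, 0], [4, -5]]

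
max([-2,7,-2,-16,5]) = 7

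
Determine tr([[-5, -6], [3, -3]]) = -8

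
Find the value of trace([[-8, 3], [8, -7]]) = diagonal: (-8) + (-7)
= -15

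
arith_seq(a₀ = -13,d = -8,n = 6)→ [-13, -21, -29, -37, -45, -53]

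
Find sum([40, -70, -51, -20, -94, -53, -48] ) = -296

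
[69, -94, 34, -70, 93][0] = 69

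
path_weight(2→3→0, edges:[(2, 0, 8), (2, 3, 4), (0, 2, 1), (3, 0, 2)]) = 6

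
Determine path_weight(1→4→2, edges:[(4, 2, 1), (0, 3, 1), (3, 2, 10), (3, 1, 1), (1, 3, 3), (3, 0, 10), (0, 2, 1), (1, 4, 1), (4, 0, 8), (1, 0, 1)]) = 2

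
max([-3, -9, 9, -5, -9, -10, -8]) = 9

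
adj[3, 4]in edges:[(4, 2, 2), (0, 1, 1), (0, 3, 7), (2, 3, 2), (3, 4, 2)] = 2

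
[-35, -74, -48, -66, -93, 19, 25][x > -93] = [-35, -74, -48, -66, 19, 25]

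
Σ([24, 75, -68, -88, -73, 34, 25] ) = 24 + 75 + (-68) + (-88) + (-73) + 34 + 25
= -71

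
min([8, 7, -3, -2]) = -3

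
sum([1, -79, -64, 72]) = 1 + (-79) + (-64) + 72
= -70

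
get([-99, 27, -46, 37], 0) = -99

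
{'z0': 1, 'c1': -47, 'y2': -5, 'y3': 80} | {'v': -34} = {'z0': 1, 'c1': -47, 'y2': -5, 'y3': 80, 'v': -34}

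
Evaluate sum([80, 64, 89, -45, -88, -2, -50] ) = 48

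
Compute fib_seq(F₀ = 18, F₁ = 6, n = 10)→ [18, 6, 24, 30, 54, 84, 138, 222, 360, 582]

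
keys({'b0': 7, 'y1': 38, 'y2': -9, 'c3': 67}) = ['b0', 'y1', 'y2', 'c3']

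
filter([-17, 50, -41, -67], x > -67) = keep x where x > -67: -17✓, 50✓, -41✓, -67✗
= [-17, 50, -41]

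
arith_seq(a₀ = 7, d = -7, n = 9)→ [7, 0, -7, -14, -21, -28, -35, -42, -49]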